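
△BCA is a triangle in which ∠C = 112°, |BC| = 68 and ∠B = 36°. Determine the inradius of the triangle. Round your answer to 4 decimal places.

The third angle is ∠A = 180° − ∠B − ∠C = 32.00°.
Law of sines: |CA| = |BC|·sin B/sin A ≈ 75.425.
Law of sines: |AB| = |BC|·sin C/sin A ≈ 118.98.
Area = ½·|BC|·|CA|·sin C ≈ 2377.7.
Semiperimeter s = (75.425+118.98+68)/2 = 131.2.
Inradius = area/s = 2377.7/131.2 ≈ 18.123.

r ≈ 18.1227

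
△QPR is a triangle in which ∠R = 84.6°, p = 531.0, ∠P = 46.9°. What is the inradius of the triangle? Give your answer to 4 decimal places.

The third angle is ∠Q = 180° − ∠P − ∠R = 48.50°.
Law of sines: q = p·sin Q/sin P ≈ 544.67.
Law of sines: r = p·sin R/sin P ≈ 724.01.
Area = ½·p·q·sin R ≈ 1.4397e+05.
Semiperimeter s = (544.67+531+724.01)/2 = 899.84.
Inradius = area/s = 1.4397e+05/899.84 ≈ 159.99.

159.9926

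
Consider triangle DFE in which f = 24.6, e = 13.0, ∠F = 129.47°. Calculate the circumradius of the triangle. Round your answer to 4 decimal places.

Law of sines: sin E = e·sin F/f ≈ 0.40795.
Since f ≥ e, only the acute value applies: ∠E ≈ 24.08°.
Then ∠D = 180° − ∠F − ∠E ≈ 26.45°.
Law of sines gives d = f·sin D/sin F ≈ 14.196.
Circumradius = f/(2 sin F) ≈ 15.934.

R ≈ 15.9335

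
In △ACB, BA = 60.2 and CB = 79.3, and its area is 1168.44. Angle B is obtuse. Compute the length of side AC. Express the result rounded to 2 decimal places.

135.05

From area = ½·CB·BA·sin B, we get sin B = 2·area/(CB·BA) ≈ 0.48952.
Taking the obtuse solution, ∠B ≈ 150.69°.
Law of cosines then gives AC ≈ 135.05.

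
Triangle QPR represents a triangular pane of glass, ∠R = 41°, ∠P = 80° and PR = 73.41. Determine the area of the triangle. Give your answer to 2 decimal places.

The third angle is ∠Q = 180° − ∠P − ∠R = 59.00°.
Law of sines: RQ = PR·sin P/sin Q ≈ 84.341.
Law of sines: QP = PR·sin R/sin Q ≈ 56.187.
Area = ½·PR·RQ·sin R ≈ 2031.

2031.00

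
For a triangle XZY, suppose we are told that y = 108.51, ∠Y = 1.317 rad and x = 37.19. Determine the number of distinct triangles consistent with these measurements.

x·sin Y = 37.19·sin(1.317 rad) ≈ 36.
Since y ≥ x, exactly one triangle exists.

1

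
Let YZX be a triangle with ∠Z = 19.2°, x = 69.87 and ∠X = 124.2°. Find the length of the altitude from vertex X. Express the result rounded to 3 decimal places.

The third angle is ∠Y = 180° − ∠Z − ∠X = 36.60°.
Law of sines: y = x·sin Y/sin X ≈ 50.368.
Law of sines: z = x·sin Z/sin X ≈ 27.782.
Area = ½·x·y·sin Z ≈ 578.67.
The altitude from X has length 2·area/x ≈ 16.564.

h_X ≈ 16.564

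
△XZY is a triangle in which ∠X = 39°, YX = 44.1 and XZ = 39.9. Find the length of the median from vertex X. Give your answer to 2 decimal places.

39.60

By the law of cosines, ZY² = YX² + XZ² − 2·YX·XZ·cos X = 801.9, so ZY ≈ 28.318.
Median from X: ½√(2·YX² + 2·XZ² − ZY²) ≈ 39.597.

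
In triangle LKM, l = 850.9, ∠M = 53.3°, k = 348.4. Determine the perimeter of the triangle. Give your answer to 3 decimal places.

perimeter ≈ 1900.069

By the law of cosines, m² = l² + k² − 2·l·k·cos M = 4.9108e+05, so m ≈ 700.77.
Semiperimeter s = (850.9+348.4+700.77)/2 = 950.03.
Perimeter = 850.9 + 348.4 + 700.77 = 1900.1.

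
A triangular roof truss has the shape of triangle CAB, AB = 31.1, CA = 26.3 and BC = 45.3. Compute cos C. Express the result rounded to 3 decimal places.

By the law of cosines, cos C = (BC² + CA² − AB²) / (2·BC·CA) ≈ 0.74559, so ∠C ≈ 41.79°.

0.746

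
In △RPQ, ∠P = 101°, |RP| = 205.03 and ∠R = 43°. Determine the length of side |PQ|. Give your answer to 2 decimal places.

237.89

The third angle is ∠Q = 180° − ∠R − ∠P = 36.00°.
Law of sines: |PQ| = |RP|·sin R/sin Q ≈ 237.89.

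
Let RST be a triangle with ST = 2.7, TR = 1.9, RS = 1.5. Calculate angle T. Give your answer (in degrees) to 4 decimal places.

By the law of cosines, cos T = (ST² + TR² − RS²) / (2·ST·TR) ≈ 0.84308, so ∠T ≈ 32.53°.

∠T ≈ 32.5332°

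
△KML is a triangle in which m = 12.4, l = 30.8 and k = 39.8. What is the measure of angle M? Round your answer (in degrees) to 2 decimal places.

13.99

By the law of cosines, cos M = (l² + k² − m²) / (2·l·k) ≈ 0.97032, so ∠M ≈ 13.99°.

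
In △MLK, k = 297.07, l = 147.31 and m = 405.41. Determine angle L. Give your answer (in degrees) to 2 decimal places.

By the law of cosines, cos L = (k² + m² − l²) / (2·k·m) ≈ 0.95864, so ∠L ≈ 16.54°.

∠L ≈ 16.54°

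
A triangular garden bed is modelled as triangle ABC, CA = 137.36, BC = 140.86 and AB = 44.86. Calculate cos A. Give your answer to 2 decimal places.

cos A ≈ 0.08

By the law of cosines, cos A = (CA² + AB² − BC²) / (2·CA·AB) ≈ 0.08428, so ∠A ≈ 85.17°.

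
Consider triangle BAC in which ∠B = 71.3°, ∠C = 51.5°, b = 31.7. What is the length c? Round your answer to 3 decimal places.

26.191

The third angle is ∠A = 180° − ∠C − ∠B = 57.20°.
Law of sines: c = b·sin C/sin B ≈ 26.191.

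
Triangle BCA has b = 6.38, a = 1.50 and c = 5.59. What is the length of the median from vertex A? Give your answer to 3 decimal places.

Median from A: ½√(2·b² + 2·c² − a²) ≈ 5.9509.

m_A ≈ 5.951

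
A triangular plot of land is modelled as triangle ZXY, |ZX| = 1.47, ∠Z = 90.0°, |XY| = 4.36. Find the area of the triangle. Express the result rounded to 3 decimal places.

Law of sines: sin Y = |ZX|·sin Z/|XY| ≈ 0.33716.
Since |XY| ≥ |ZX|, only the acute value applies: ∠Y ≈ 19.70°.
Then ∠X = 180° − ∠Z − ∠Y ≈ 70.30°.
Law of sines gives |YZ| = |XY|·sin X/sin Z ≈ 4.1047.
Area = ½·|XY|·|ZX|·sin X ≈ 3.017.

3.017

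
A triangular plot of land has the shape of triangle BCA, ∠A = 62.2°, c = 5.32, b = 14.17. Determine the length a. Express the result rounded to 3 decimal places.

12.601

By the law of cosines, a² = b² + c² − 2·b·c·cos A = 158.77, so a ≈ 12.601.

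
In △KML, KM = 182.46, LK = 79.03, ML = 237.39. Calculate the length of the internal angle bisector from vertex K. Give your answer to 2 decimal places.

By the law of cosines, cos K = (LK² + KM² − ML²) / (2·LK·KM) ≈ -0.58311, so ∠K ≈ 125.67°.
The bisector from K has length 2·LK·KM·cos(∠K/2)/(LK+KM) ≈ 50.354.

t_K ≈ 50.35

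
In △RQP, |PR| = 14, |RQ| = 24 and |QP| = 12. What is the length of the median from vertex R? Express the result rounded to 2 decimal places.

Median from R: ½√(2·|PR|² + 2·|RQ|² − |QP|²) ≈ 18.708.

18.71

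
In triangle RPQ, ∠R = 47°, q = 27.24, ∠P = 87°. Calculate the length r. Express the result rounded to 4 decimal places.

27.6949

The third angle is ∠Q = 180° − ∠R − ∠P = 46.00°.
Law of sines: r = q·sin R/sin Q ≈ 27.695.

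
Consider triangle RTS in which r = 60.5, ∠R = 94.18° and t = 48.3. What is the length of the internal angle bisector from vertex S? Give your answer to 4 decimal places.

t_S ≈ 51.4974

Law of sines: sin T = t·sin R/r ≈ 0.79622.
Since r ≥ t, only the acute value applies: ∠T ≈ 52.77°.
Then ∠S = 180° − ∠R − ∠T ≈ 33.05°.
Law of sines gives s = r·sin S/sin R ≈ 33.082.
The bisector from S has length 2·r·t·cos(∠S/2)/(r+t) ≈ 51.497.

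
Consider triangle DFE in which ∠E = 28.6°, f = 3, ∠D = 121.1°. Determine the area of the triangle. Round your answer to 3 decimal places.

The third angle is ∠F = 180° − ∠E − ∠D = 30.30°.
Law of sines: d = f·sin D/sin F ≈ 5.0915.
Law of sines: e = f·sin E/sin F ≈ 2.8464.
Area = ½·f·d·sin E ≈ 3.6559.

3.656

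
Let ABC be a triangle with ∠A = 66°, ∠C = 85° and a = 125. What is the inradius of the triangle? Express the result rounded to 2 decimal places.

25.21

The third angle is ∠B = 180° − ∠C − ∠A = 29.00°.
Law of sines: b = a·sin B/sin A ≈ 66.336.
Law of sines: c = a·sin C/sin A ≈ 136.31.
Area = ½·a·b·sin C ≈ 4130.2.
Semiperimeter s = (125+66.336+136.31)/2 = 163.82.
Inradius = area/s = 4130.2/163.82 ≈ 25.212.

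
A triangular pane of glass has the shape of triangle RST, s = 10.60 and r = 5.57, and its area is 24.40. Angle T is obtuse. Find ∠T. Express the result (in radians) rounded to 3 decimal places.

2.169

From area = ½·r·s·sin T, we get sin T = 2·area/(r·s) ≈ 0.82653.
Taking the obtuse solution, ∠T ≈ 2.169 rad.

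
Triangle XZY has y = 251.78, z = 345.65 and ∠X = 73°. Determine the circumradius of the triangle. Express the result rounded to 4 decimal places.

By the law of cosines, x² = z² + y² − 2·z·y·cos X = 1.3198e+05, so x ≈ 363.29.
Area = ½·z·y·sin X ≈ 41613.
Circumradius = x/(2 sin X) ≈ 189.94.

189.9436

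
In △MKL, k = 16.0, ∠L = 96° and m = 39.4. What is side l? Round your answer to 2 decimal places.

44.05

By the law of cosines, l² = m² + k² − 2·m·k·cos L = 1940.1, so l ≈ 44.047.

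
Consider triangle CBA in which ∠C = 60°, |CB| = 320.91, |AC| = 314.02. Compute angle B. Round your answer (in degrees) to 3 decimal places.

By the law of cosines, |BA|² = |AC|² + |CB|² − 2·|AC|·|CB|·cos C = 1.0082e+05, so |BA| ≈ 317.52.
Law of cosines again: cos B = (|CB|² + |BA|² − |AC|²)/(2·|CB|·|BA|) ≈ 0.51619, so ∠B ≈ 58.92°.

58.923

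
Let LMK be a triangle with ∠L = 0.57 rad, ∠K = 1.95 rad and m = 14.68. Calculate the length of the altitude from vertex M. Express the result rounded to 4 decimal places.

The third angle is ∠M = π − ∠K − ∠L = 0.622 rad.
Law of sines: l = m·sin L/sin M ≈ 13.604.
Law of sines: k = m·sin K/sin M ≈ 23.418.
Area = ½·m·l·sin K ≈ 92.757.
The altitude from M has length 2·area/m ≈ 12.637.

h_M ≈ 12.6372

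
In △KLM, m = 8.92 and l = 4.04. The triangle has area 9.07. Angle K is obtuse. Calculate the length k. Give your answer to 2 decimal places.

From area = ½·l·m·sin K, we get sin K = 2·area/(l·m) ≈ 0.50337.
Taking the obtuse solution, ∠K ≈ 2.614 rad.
Law of cosines then gives k ≈ 12.576.

12.58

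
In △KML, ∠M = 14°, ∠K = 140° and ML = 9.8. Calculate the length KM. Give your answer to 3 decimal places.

6.683

The third angle is ∠L = 180° − ∠K − ∠M = 26.00°.
Law of sines: KM = ML·sin L/sin K ≈ 6.6834.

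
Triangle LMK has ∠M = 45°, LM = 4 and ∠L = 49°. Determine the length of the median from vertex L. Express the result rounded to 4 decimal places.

The third angle is ∠K = 180° − ∠L − ∠M = 86.00°.
Law of sines: MK = LM·sin L/sin K ≈ 3.0262.
Law of sines: KL = LM·sin M/sin K ≈ 2.8353.
Median from L: ½√(2·KL² + 2·LM² − MK²) ≈ 3.1193.

3.1193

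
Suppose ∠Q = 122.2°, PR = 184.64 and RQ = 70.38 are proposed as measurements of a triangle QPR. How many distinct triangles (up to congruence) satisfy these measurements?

1

RQ·sin Q = 70.38·sin(122.2°) ≈ 59.56.
Since ∠Q is not acute, a triangle exists only if PR > RQ; here PR > RQ, so there is exactly one triangle.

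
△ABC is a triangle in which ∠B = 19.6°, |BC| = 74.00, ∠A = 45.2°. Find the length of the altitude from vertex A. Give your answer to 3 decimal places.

The third angle is ∠C = 180° − ∠A − ∠B = 115.20°.
Law of sines: |CA| = |BC|·sin B/sin A ≈ 34.984.
Law of sines: |AB| = |BC|·sin C/sin A ≈ 94.363.
Area = ½·|BC|·|CA|·sin C ≈ 1171.2.
The altitude from A has length 2·area/|BC| ≈ 31.654.

h_A ≈ 31.654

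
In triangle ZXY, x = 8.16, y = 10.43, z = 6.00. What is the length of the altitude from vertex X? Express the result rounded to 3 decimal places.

5.988

Semiperimeter s = (6 + 8.16 + 10.43)/2 = 12.295.
Heron's formula: area = √(12.295·6.295·4.135·1.865) ≈ 24.431.
The altitude from X has length 2·area/x ≈ 5.988.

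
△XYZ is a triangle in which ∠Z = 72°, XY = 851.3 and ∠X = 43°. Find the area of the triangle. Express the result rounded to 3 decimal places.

The third angle is ∠Y = 180° − ∠Z − ∠X = 65.00°.
Law of sines: YZ = XY·sin X/sin Z ≈ 610.46.
Law of sines: ZX = XY·sin Y/sin Z ≈ 811.24.
Area = ½·XY·YZ·sin Y ≈ 2.355e+05.

235498.414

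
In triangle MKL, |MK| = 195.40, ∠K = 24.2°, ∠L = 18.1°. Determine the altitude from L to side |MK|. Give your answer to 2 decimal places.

The third angle is ∠M = 180° − ∠K − ∠L = 137.70°.
Law of sines: |KL| = |MK|·sin M/sin L ≈ 423.29.
Law of sines: |LM| = |MK|·sin K/sin L ≈ 257.82.
Area = ½·|MK|·|KL|·sin K ≈ 16953.
The altitude from L has length 2·area/|MK| ≈ 173.52.

173.52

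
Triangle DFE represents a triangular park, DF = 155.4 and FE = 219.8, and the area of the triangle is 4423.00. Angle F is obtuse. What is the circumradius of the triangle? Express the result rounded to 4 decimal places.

R ≈ 718.3554

From area = ½·DF·FE·sin F, we get sin F = 2·area/(DF·FE) ≈ 0.25898.
Taking the obtuse solution, ∠F ≈ 164.99°.
Law of cosines then gives ED ≈ 372.08.
Circumradius = ED/(2 sin F) ≈ 718.36.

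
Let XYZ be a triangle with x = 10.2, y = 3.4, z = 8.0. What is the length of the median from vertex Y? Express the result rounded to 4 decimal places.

Median from Y: ½√(2·z² + 2·x² − y²) ≈ 9.0072.

9.0072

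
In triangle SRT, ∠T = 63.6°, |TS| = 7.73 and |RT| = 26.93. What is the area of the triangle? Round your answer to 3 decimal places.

Area = ½·|RT|·|TS|·sin T ≈ 93.23.

area ≈ 93.230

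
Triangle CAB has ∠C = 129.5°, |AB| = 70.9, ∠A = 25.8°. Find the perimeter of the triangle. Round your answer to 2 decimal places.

The third angle is ∠B = 180° − ∠C − ∠A = 24.70°.
Law of sines: |BC| = |AB|·sin A/sin C ≈ 39.991.
Law of sines: |CA| = |AB|·sin B/sin C ≈ 38.395.
Semiperimeter s = (70.9+39.991+38.395)/2 = 74.643.
Perimeter = 70.9 + 39.991 + 38.395 = 149.29.

149.29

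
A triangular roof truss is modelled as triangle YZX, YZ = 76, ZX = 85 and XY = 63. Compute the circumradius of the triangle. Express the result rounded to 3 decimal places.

By the law of cosines, cos Y = (XY² + YZ² − ZX²) / (2·XY·YZ) ≈ 0.26316, so ∠Y ≈ 74.74°.
Circumradius = ZX/(2 sin Y) ≈ 44.053.

R ≈ 44.053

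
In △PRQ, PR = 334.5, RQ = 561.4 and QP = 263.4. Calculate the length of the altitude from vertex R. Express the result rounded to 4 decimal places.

217.4502

Semiperimeter s = (561.4 + 263.4 + 334.5)/2 = 579.65.
Heron's formula: area = √(579.65·18.25·316.25·245.15) ≈ 28638.
The altitude from R has length 2·area/QP ≈ 217.45.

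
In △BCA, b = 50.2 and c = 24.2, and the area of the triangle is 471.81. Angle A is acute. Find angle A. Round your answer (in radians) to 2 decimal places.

From area = ½·b·c·sin A, we get sin A = 2·area/(b·c) ≈ 0.77674.
Taking the acute solution, ∠A ≈ 0.889 rad.

0.89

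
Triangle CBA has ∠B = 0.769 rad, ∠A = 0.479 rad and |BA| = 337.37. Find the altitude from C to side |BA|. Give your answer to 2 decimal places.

The third angle is ∠C = π − ∠B − ∠A = 1.894 rad.
Law of sines: |AC| = |BA|·sin B/sin C ≈ 247.39.
Law of sines: |CB| = |BA|·sin A/sin C ≈ 163.96.
Area = ½·|BA|·|AC|·sin A ≈ 19233.
The altitude from C has length 2·area/|BA| ≈ 114.02.

h_C ≈ 114.02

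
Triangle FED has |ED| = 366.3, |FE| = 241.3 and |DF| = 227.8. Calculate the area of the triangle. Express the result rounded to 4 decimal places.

Semiperimeter s = (366.3 + 227.8 + 241.3)/2 = 417.7.
Heron's formula: area = √(417.7·51.4·189.9·176.4) ≈ 26818.

area ≈ 26817.9496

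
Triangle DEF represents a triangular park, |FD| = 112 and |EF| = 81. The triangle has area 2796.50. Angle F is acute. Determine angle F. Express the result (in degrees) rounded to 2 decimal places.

From area = ½·|EF|·|FD|·sin F, we get sin F = 2·area/(|EF|·|FD|) ≈ 0.61651.
Taking the acute solution, ∠F ≈ 38.06°.

∠F ≈ 38.06°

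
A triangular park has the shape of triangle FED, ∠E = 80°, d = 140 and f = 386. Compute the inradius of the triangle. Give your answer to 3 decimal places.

By the law of cosines, e² = d² + f² − 2·d·f·cos E = 1.4983e+05, so e ≈ 387.08.
Area = ½·d·f·sin E ≈ 26610.
Semiperimeter s = (386+387.08+140)/2 = 456.54.
Inradius = area/s = 26610/456.54 ≈ 58.285.

r ≈ 58.285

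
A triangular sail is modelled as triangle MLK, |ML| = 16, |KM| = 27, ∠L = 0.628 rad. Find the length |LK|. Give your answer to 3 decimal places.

Law of sines: sin K = |ML|·sin L/|KM| ≈ 0.34816.
Since |KM| ≥ |ML|, only the acute value applies: ∠K ≈ 0.356 rad.
Then ∠M = π − ∠L − ∠K ≈ 2.158 rad.
Law of sines gives |LK| = |KM|·sin M/sin L ≈ 38.258.

38.258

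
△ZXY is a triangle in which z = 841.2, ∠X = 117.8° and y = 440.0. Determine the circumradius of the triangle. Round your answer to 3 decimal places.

By the law of cosines, x² = y² + z² − 2·y·z·cos X = 1.2465e+06, so x ≈ 1116.5.
Area = ½·y·z·sin X ≈ 1.637e+05.
Circumradius = x/(2 sin X) ≈ 631.06.

631.062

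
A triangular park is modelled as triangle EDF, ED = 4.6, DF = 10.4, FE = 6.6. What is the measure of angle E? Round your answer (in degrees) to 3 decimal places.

∠E ≈ 135.677°

By the law of cosines, cos E = (FE² + ED² − DF²) / (2·FE·ED) ≈ -0.71542, so ∠E ≈ 135.68°.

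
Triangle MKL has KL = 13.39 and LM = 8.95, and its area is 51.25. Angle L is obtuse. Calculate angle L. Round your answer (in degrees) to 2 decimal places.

121.21

From area = ½·KL·LM·sin L, we get sin L = 2·area/(KL·LM) ≈ 0.85530.
Taking the obtuse solution, ∠L ≈ 121.21°.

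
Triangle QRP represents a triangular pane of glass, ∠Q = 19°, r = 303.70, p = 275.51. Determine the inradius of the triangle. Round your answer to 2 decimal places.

By the law of cosines, q² = r² + p² − 2·r·p·cos Q = 9911.9, so q ≈ 99.558.
Area = ½·r·p·sin Q ≈ 13621.
Semiperimeter s = (99.558+303.7+275.51)/2 = 339.38.
Inradius = area/s = 13621/339.38 ≈ 40.133.

40.13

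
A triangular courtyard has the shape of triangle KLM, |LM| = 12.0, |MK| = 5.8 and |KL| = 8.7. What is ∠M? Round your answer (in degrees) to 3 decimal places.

By the law of cosines, cos M = (|LM|² + |MK|² − |KL|²) / (2·|LM|·|MK|) ≈ 0.73240, so ∠M ≈ 42.91°.

42.912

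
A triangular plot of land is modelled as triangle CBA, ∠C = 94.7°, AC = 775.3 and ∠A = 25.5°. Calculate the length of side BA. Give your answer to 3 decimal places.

894.036

The third angle is ∠B = 180° − ∠A − ∠C = 59.80°.
Law of sines: BA = AC·sin C/sin B ≈ 894.04.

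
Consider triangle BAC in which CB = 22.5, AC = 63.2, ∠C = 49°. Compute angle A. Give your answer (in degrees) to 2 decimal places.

By the law of cosines, BA² = AC² + CB² − 2·AC·CB·cos C = 2634.7, so BA ≈ 51.329.
Law of cosines again: cos A = (BA² + AC² − CB²)/(2·BA·AC) ≈ 0.94369, so ∠A ≈ 19.32°.

19.32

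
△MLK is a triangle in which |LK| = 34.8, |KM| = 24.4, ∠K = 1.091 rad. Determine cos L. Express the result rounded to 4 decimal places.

By the law of cosines, |ML|² = |LK|² + |KM|² − 2·|LK|·|KM|·cos K = 1022.5, so |ML| ≈ 31.976.
Law of cosines again: cos L = (|ML|² + |LK|² − |KM|²)/(2·|ML|·|LK|) ≈ 0.73607, so ∠L ≈ 0.744 rad.

0.7361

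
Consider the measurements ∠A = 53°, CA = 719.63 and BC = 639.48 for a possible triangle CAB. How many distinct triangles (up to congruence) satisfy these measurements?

CA·sin A = 719.63·sin(53°) ≈ 574.7.
Since CA sin A < BC < CA (574.7 < 639.48 < 719.63), two triangles exist.

2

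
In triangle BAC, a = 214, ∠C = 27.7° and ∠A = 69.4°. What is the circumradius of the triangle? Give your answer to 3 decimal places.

R ≈ 114.309

The third angle is ∠B = 180° − ∠A − ∠C = 82.90°.
Law of sines: b = a·sin B/sin A ≈ 226.86.
Law of sines: c = a·sin C/sin A ≈ 106.27.
Circumradius = a/(2 sin A) ≈ 114.31.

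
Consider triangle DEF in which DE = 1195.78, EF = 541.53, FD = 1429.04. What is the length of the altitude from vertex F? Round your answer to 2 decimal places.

Semiperimeter s = (541.53 + 1429 + 1195.8)/2 = 1583.2.
Heron's formula: area = √(1583.2·1041.6·154.13·387.39) ≈ 3.138e+05.
The altitude from F has length 2·area/DE ≈ 524.84.

h_F ≈ 524.84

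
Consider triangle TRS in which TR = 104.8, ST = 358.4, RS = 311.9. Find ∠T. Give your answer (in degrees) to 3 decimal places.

55.866

By the law of cosines, cos T = (ST² + TR² − RS²) / (2·ST·TR) ≈ 0.56112, so ∠T ≈ 55.87°.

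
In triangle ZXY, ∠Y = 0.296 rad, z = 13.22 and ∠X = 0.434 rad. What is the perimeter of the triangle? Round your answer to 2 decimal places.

The third angle is ∠Z = π − ∠X − ∠Y = 2.412 rad.
Law of sines: x = z·sin X/sin Z ≈ 8.336.
Law of sines: y = z·sin Y/sin Z ≈ 5.7826.
Semiperimeter s = (13.22+8.336+5.7826)/2 = 13.669.
Perimeter = 13.22 + 8.336 + 5.7826 = 27.339.

perimeter ≈ 27.34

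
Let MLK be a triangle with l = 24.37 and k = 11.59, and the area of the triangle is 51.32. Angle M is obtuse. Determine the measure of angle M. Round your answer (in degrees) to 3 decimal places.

From area = ½·l·k·sin M, we get sin M = 2·area/(l·k) ≈ 0.36339.
Taking the obtuse solution, ∠M ≈ 158.69°.

158.691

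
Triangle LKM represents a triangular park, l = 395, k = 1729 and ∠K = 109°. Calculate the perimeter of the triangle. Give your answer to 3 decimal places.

Law of sines: sin L = l·sin K/k ≈ 0.21601.
Since k ≥ l, only the acute value applies: ∠L ≈ 12.47°.
Then ∠M = 180° − ∠K − ∠L ≈ 58.53°.
Law of sines gives m = k·sin M/sin K ≈ 1559.6.
Semiperimeter s = (395+1729+1559.6)/2 = 1841.8.
Perimeter = 395 + 1729 + 1559.6 = 3683.6.

perimeter ≈ 3683.581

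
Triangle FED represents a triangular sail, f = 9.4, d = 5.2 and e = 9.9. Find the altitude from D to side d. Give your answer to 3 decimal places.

Semiperimeter s = (9.4 + 9.9 + 5.2)/2 = 12.25.
Heron's formula: area = √(12.25·2.85·2.35·7.05) ≈ 24.05.
The altitude from D has length 2·area/d ≈ 9.2501.

h_D ≈ 9.250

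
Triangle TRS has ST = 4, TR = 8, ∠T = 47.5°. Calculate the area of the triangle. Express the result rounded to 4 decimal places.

Area = ½·ST·TR·sin T ≈ 11.796.

area ≈ 11.7964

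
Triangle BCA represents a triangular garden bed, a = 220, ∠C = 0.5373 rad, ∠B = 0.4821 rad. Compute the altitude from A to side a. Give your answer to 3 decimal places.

The third angle is ∠A = π − ∠B − ∠C = 2.1222 rad.
Law of sines: b = a·sin B/sin A ≈ 119.75.
Law of sines: c = a·sin C/sin A ≈ 132.19.
Area = ½·a·b·sin C ≈ 6741.8.
The altitude from A has length 2·area/a ≈ 61.289.

h_A ≈ 61.289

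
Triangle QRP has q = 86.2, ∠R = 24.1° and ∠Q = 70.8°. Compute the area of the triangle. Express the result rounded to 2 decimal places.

The third angle is ∠P = 180° − ∠Q − ∠R = 85.10°.
Law of sines: r = q·sin R/sin Q ≈ 37.271.
Law of sines: p = q·sin P/sin Q ≈ 90.944.
Area = ½·q·r·sin P ≈ 1600.5.

area ≈ 1600.52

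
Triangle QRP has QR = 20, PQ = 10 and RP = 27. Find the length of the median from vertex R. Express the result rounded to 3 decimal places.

23.227

Median from R: ½√(2·QR² + 2·RP² − PQ²) ≈ 23.227.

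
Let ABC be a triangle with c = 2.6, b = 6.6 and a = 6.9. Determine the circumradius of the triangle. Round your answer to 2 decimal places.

R ≈ 3.46

By the law of cosines, cos A = (b² + c² − a²) / (2·b·c) ≈ 0.07896, so ∠A ≈ 85.47°.
Circumradius = a/(2 sin A) ≈ 3.4608.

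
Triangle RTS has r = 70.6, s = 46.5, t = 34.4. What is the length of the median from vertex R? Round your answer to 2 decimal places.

m_R ≈ 20.66

Median from R: ½√(2·t² + 2·s² − r²) ≈ 20.657.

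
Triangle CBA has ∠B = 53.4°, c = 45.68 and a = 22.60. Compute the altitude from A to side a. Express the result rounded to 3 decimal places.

36.673

By the law of cosines, b² = a² + c² − 2·a·c·cos B = 1366.4, so b ≈ 36.965.
Area = ½·a·c·sin B ≈ 414.4.
The altitude from A has length 2·area/a ≈ 36.673.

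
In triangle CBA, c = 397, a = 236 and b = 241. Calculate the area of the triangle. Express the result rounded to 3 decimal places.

area ≈ 26241.991

Semiperimeter s = (397 + 241 + 236)/2 = 437.
Heron's formula: area = √(437·40·196·201) ≈ 26242.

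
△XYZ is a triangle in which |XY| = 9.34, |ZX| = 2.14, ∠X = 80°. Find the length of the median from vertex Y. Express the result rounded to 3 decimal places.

m_Y ≈ 9.215

By the law of cosines, |YZ|² = |ZX|² + |XY|² − 2·|ZX|·|XY|·cos X = 84.874, so |YZ| ≈ 9.2127.
Median from Y: ½√(2·|XY|² + 2·|YZ|² − |ZX|²) ≈ 9.2146.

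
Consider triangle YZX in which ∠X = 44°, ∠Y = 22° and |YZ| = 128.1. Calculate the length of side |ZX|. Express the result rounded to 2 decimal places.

The third angle is ∠Z = 180° − ∠X − ∠Y = 114.00°.
Law of sines: |ZX| = |YZ|·sin Y/sin X ≈ 69.08.

69.08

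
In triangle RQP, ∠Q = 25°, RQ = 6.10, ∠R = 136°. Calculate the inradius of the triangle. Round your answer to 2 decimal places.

1.24

The third angle is ∠P = 180° − ∠R − ∠Q = 19.00°.
Law of sines: QP = RQ·sin R/sin P ≈ 13.015.
Law of sines: PR = RQ·sin Q/sin P ≈ 7.9184.
Area = ½·RQ·QP·sin Q ≈ 16.777.
Semiperimeter s = (13.015+7.9184+6.1)/2 = 13.517.
Inradius = area/s = 16.777/13.517 ≈ 1.2412.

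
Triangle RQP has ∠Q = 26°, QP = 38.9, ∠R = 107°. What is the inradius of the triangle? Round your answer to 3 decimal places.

The third angle is ∠P = 180° − ∠R − ∠Q = 47.00°.
Law of sines: PR = QP·sin Q/sin R ≈ 17.832.
Law of sines: RQ = QP·sin P/sin R ≈ 29.75.
Area = ½·QP·PR·sin P ≈ 253.65.
Semiperimeter s = (38.9+17.832+29.75)/2 = 43.241.
Inradius = area/s = 253.65/43.241 ≈ 5.8661.

5.866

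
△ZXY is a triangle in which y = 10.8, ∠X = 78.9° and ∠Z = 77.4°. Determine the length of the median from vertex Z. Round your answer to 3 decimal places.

The third angle is ∠Y = 180° − ∠Z − ∠X = 23.70°.
Law of sines: z = y·sin Z/sin Y ≈ 26.222.
Law of sines: x = y·sin X/sin Y ≈ 26.367.
Median from Z: ½√(2·x² + 2·y² − z²) ≈ 15.298.

m_Z ≈ 15.298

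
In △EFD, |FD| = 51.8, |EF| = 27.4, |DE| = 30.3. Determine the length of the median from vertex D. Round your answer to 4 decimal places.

m_D ≈ 40.1619

Median from D: ½√(2·|FD|² + 2·|DE|² − |EF|²) ≈ 40.162.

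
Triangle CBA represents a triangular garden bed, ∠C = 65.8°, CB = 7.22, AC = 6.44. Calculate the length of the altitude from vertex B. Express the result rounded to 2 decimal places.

By the law of cosines, BA² = AC² + CB² − 2·AC·CB·cos C = 55.482, so BA ≈ 7.4486.
Area = ½·AC·CB·sin C ≈ 21.205.
The altitude from B has length 2·area/AC ≈ 6.5855.

h_B ≈ 6.59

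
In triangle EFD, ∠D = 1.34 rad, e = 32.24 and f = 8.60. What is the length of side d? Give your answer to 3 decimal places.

By the law of cosines, d² = e² + f² − 2·e·f·cos D = 986.53, so d ≈ 31.409.

31.409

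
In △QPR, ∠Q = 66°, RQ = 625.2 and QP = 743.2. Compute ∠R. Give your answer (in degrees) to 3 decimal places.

∠R ≈ 64.564°

By the law of cosines, PR² = RQ² + QP² − 2·RQ·QP·cos Q = 5.6524e+05, so PR ≈ 751.83.
Law of cosines again: cos R = (PR² + RQ² − QP²)/(2·PR·RQ) ≈ 0.42951, so ∠R ≈ 64.56°.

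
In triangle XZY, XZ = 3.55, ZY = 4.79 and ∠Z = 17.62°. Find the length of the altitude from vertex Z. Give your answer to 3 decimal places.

By the law of cosines, YX² = XZ² + ZY² − 2·XZ·ZY·cos Z = 3.1331, so YX ≈ 1.7701.
Area = ½·XZ·ZY·sin Z ≈ 2.5737.
The altitude from Z has length 2·area/YX ≈ 2.908.

h_Z ≈ 2.908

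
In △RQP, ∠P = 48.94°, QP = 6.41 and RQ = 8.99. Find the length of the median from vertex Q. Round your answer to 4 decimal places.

Law of sines: sin R = QP·sin P/RQ ≈ 0.53763.
Since RQ ≥ QP, only the acute value applies: ∠R ≈ 32.52°.
Then ∠Q = 180° − ∠P − ∠R ≈ 98.54°.
Law of sines gives PR = RQ·sin Q/sin P ≈ 11.791.
Median from Q: ½√(2·RQ² + 2·QP² − PR²) ≈ 5.1185.

5.1185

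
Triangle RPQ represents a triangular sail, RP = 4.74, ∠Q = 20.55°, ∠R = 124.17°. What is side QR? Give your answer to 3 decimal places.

The third angle is ∠P = 180° − ∠Q − ∠R = 35.28°.
Law of sines: QR = RP·sin P/sin Q ≈ 7.7992.

7.799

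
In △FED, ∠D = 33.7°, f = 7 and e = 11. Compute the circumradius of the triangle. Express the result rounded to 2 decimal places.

By the law of cosines, d² = f² + e² − 2·f·e·cos D = 41.879, so d ≈ 6.4714.
Area = ½·f·e·sin D ≈ 21.362.
Circumradius = d/(2 sin D) ≈ 5.8317.

5.83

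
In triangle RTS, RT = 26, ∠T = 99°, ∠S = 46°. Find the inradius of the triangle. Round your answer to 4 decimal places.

6.4585

The third angle is ∠R = 180° − ∠T − ∠S = 35.00°.
Law of sines: TS = RT·sin R/sin S ≈ 20.731.
Law of sines: SR = RT·sin T/sin S ≈ 35.699.
Area = ½·RT·TS·sin T ≈ 266.19.
Semiperimeter s = (20.731+35.699+26)/2 = 41.215.
Inradius = area/s = 266.19/41.215 ≈ 6.4585.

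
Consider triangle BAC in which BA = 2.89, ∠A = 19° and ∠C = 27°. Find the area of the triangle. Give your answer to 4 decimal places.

The third angle is ∠B = 180° − ∠A − ∠C = 134.00°.
Law of sines: AC = BA·sin B/sin C ≈ 4.5792.
Law of sines: CB = BA·sin A/sin C ≈ 2.0725.
Area = ½·BA·AC·sin A ≈ 2.1542.

2.1542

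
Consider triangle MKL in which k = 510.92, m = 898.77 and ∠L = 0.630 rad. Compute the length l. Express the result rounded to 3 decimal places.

By the law of cosines, l² = m² + k² − 2·m·k·cos L = 3.2673e+05, so l ≈ 571.61.

571.607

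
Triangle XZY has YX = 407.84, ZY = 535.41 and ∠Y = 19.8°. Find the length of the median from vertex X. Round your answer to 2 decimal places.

By the law of cosines, XZ² = ZY² + YX² − 2·ZY·YX·cos Y = 42093, so XZ ≈ 205.17.
Median from X: ½√(2·YX² + 2·XZ² − ZY²) ≈ 180.41.

180.41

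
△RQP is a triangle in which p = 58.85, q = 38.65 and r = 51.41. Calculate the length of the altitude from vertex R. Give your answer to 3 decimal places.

Semiperimeter s = (51.41 + 38.65 + 58.85)/2 = 74.455.
Heron's formula: area = √(74.455·23.045·35.805·15.605) ≈ 979.13.
The altitude from R has length 2·area/r ≈ 38.091.

h_R ≈ 38.091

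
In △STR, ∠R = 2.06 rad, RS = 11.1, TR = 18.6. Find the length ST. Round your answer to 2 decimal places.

25.75

By the law of cosines, ST² = TR² + RS² − 2·TR·RS·cos R = 663.21, so ST ≈ 25.753.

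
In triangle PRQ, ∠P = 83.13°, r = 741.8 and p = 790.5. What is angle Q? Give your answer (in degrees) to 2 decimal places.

Law of sines: sin R = r·sin P/p ≈ 0.93166.
Since p ≥ r, only the acute value applies: ∠R ≈ 68.69°.
Then ∠Q = 180° − ∠P − ∠R ≈ 28.18°.

∠Q ≈ 28.18°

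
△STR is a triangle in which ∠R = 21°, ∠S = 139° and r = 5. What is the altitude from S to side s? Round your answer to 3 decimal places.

The third angle is ∠T = 180° − ∠R − ∠S = 20.00°.
Law of sines: s = r·sin S/sin R ≈ 9.1534.
Law of sines: t = r·sin T/sin R ≈ 4.7719.
Area = ½·r·s·sin T ≈ 7.8266.
The altitude from S has length 2·area/s ≈ 1.7101.

h_S ≈ 1.710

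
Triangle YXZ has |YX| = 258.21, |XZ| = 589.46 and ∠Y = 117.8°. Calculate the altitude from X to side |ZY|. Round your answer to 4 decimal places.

Law of sines: sin Z = |YX|·sin Y/|XZ| ≈ 0.38749.
Since |XZ| ≥ |YX|, only the acute value applies: ∠Z ≈ 22.80°.
Then ∠X = 180° − ∠Y − ∠Z ≈ 39.40°.
Law of sines gives |ZY| = |XZ|·sin X/sin Y ≈ 422.98.
Area = ½·|XZ|·|YX|·sin X ≈ 48306.
The altitude from X has length 2·area/|ZY| ≈ 228.41.

h_X ≈ 228.4077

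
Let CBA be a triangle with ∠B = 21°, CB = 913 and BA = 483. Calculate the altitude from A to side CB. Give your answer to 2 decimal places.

173.09

By the law of cosines, AC² = CB² + BA² − 2·CB·BA·cos B = 2.4348e+05, so AC ≈ 493.44.
Area = ½·CB·BA·sin B ≈ 79016.
The altitude from A has length 2·area/CB ≈ 173.09.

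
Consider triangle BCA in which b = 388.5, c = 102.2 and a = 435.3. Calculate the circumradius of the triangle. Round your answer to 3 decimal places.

R ≈ 232.717

By the law of cosines, cos B = (c² + a² − b²) / (2·c·a) ≈ 0.55070, so ∠B ≈ 56.58°.
Circumradius = b/(2 sin B) ≈ 232.72.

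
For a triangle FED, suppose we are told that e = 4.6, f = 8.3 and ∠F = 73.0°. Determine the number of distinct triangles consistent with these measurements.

e·sin F = 4.6·sin(73.0°) ≈ 4.399.
Since f ≥ e, exactly one triangle exists.

1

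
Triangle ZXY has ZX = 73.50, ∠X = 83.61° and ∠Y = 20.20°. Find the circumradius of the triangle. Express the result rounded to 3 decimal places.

The third angle is ∠Z = 180° − ∠X − ∠Y = 76.19°.
Law of sines: XY = ZX·sin Z/sin Y ≈ 206.71.
Law of sines: YZ = ZX·sin X/sin Y ≈ 211.54.
Circumradius = ZX/(2 sin Y) ≈ 106.43.

106.430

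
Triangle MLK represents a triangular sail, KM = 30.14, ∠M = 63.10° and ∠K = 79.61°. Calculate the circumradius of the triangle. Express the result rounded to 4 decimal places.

The third angle is ∠L = 180° − ∠K − ∠M = 37.29°.
Law of sines: LK = KM·sin M/sin L ≈ 44.365.
Law of sines: ML = KM·sin K/sin L ≈ 48.933.
Circumradius = KM/(2 sin L) ≈ 24.874.

R ≈ 24.8742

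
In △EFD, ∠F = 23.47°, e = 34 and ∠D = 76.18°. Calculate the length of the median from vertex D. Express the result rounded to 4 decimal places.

The third angle is ∠E = 180° − ∠F − ∠D = 80.35°.
Law of sines: f = e·sin F/sin E ≈ 13.735.
Law of sines: d = e·sin D/sin E ≈ 33.49.
Median from D: ½√(2·e² + 2·f² − d²) ≈ 19.798.

19.7976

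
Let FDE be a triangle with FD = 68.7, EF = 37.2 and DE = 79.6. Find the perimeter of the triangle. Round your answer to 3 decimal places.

Perimeter = 79.6 + 37.2 + 68.7 = 185.5.

perimeter ≈ 185.500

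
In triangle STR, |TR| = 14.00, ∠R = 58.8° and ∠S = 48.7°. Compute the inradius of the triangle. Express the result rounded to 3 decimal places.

4.461

The third angle is ∠T = 180° − ∠R − ∠S = 72.50°.
Law of sines: |RS| = |TR|·sin T/sin S ≈ 17.773.
Law of sines: |ST| = |TR|·sin R/sin S ≈ 15.94.
Area = ½·|TR|·|RS|·sin R ≈ 106.42.
Semiperimeter s = (14+17.773+15.94)/2 = 23.856.
Inradius = area/s = 106.42/23.856 ≈ 4.4607.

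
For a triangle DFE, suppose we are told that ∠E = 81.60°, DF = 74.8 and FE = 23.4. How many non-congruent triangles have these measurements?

FE·sin E = 23.4·sin(81.60°) ≈ 23.15.
Since DF ≥ FE, exactly one triangle exists.

1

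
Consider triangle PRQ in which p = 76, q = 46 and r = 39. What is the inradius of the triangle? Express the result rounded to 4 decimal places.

8.9463

Semiperimeter s = (76 + 39 + 46)/2 = 80.5.
Heron's formula: area = √(80.5·4.5·41.5·34.5) ≈ 720.17.
Inradius = area/s = 720.17/80.5 ≈ 8.9463.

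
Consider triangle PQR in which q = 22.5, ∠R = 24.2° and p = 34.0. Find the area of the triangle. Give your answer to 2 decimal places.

156.80

Area = ½·p·q·sin R ≈ 156.8.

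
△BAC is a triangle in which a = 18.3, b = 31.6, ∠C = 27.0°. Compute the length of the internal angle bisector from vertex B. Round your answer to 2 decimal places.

By the law of cosines, c² = b² + a² − 2·b·a·cos C = 302.95, so c ≈ 17.405.
Law of cosines again: cos B = (a² + c² − b²)/(2·a·c) ≈ -0.56625, so ∠B ≈ 124.49°.
The bisector from B has length 2·a·c·cos(∠B/2)/(a+c) ≈ 8.3087.

t_B ≈ 8.31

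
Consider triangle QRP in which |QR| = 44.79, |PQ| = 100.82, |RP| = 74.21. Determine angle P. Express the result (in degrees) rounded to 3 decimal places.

By the law of cosines, cos P = (|RP|² + |PQ|² − |QR|²) / (2·|RP|·|PQ|) ≈ 0.91325, so ∠P ≈ 24.04°.

24.041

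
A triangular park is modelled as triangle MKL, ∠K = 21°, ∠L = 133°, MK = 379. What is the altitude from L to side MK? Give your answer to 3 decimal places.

81.411

The third angle is ∠M = 180° − ∠K − ∠L = 26.00°.
Law of sines: KL = MK·sin M/sin L ≈ 227.17.
Law of sines: LM = MK·sin K/sin L ≈ 185.71.
Area = ½·MK·KL·sin K ≈ 15427.
The altitude from L has length 2·area/MK ≈ 81.411.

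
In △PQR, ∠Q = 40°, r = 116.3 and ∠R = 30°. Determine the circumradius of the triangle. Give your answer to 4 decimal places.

The third angle is ∠P = 180° − ∠Q − ∠R = 110.00°.
Law of sines: p = r·sin P/sin R ≈ 218.57.
Law of sines: q = r·sin Q/sin R ≈ 149.51.
Circumradius = r/(2 sin R) ≈ 116.3.

116.3000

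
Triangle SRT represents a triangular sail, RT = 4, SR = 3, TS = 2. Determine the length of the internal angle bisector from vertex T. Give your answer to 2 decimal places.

By the law of cosines, cos T = (RT² + TS² − SR²) / (2·RT·TS) ≈ 0.68750, so ∠T ≈ 46.57°.
The bisector from T has length 2·RT·TS·cos(∠T/2)/(RT+TS) ≈ 2.4495.

t_T ≈ 2.45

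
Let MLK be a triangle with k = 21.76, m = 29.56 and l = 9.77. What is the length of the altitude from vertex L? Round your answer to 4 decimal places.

h_L ≈ 15.1693

Semiperimeter s = (29.56 + 9.77 + 21.76)/2 = 30.545.
Heron's formula: area = √(30.545·0.985·20.775·8.785) ≈ 74.102.
The altitude from L has length 2·area/l ≈ 15.169.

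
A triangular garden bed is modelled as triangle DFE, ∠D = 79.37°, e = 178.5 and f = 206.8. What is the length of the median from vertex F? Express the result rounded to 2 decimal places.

189.06

By the law of cosines, d² = f² + e² − 2·f·e·cos D = 61010, so d ≈ 247.
Median from F: ½√(2·e² + 2·d² − f²) ≈ 189.06.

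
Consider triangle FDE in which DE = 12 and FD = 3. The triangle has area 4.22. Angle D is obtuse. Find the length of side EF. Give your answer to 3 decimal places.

From area = ½·FD·DE·sin D, we get sin D = 2·area/(FD·DE) ≈ 0.23444.
Taking the obtuse solution, ∠D ≈ 166.44°.
Law of cosines then gives EF ≈ 14.933.

14.933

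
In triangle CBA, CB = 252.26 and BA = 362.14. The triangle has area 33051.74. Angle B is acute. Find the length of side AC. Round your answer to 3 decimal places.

From area = ½·CB·BA·sin B, we get sin B = 2·area/(CB·BA) ≈ 0.72360.
Taking the acute solution, ∠B ≈ 46.35°.
Law of cosines then gives AC ≈ 262.06.

262.055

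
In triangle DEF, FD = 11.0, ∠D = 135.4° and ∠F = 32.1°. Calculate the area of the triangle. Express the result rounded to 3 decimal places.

The third angle is ∠E = 180° − ∠F − ∠D = 12.50°.
Law of sines: EF = FD·sin D/sin E ≈ 35.685.
Law of sines: DE = FD·sin F/sin E ≈ 27.007.
Area = ½·FD·EF·sin F ≈ 104.3.

104.297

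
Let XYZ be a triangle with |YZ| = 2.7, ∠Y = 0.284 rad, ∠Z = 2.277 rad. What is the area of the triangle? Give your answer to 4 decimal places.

area ≈ 1.4166

The third angle is ∠X = π − ∠Y − ∠Z = 0.581 rad.
Law of sines: |ZX| = |YZ|·sin Y/sin X ≈ 1.3792.
Law of sines: |XY| = |YZ|·sin Z/sin X ≈ 3.7451.
Area = ½·|YZ|·|ZX|·sin Z ≈ 1.4166.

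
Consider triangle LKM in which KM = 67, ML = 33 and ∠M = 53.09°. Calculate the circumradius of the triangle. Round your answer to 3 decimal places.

By the law of cosines, LK² = KM² + ML² − 2·KM·ML·cos M = 2922.3, so LK ≈ 54.059.
Area = ½·KM·ML·sin M ≈ 883.94.
Circumradius = LK/(2 sin M) ≈ 33.804.

33.804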